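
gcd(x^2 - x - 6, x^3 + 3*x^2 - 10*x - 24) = x^2 - x - 6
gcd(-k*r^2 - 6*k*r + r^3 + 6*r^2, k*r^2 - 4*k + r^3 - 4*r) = 1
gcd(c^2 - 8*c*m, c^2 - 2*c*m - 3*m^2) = 1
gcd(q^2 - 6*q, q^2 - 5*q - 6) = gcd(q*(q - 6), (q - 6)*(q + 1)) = q - 6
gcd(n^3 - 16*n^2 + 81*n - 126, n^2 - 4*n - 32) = 1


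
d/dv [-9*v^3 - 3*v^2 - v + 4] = -27*v^2 - 6*v - 1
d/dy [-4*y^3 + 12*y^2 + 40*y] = -12*y^2 + 24*y + 40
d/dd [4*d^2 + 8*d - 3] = 8*d + 8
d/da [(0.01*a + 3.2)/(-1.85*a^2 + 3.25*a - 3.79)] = (0.0185*a^2 + 11.84*a - 10.4379)/(3.4225*a^4 - 12.025*a^3 + 24.5855*a^2 - 24.635*a + 14.3641)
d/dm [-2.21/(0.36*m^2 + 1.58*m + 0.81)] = (1.5912*m + 3.4918)/(0.36*m^2 + 1.58*m + 0.81)^2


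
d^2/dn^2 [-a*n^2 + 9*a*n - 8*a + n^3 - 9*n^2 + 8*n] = -2*a + 6*n - 18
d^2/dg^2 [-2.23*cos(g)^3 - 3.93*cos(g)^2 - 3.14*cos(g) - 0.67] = 4.8125*cos(g) + 7.86*cos(2*g) + 5.0175*cos(3*g)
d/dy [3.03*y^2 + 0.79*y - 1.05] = 6.06*y + 0.79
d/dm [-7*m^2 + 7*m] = 7 - 14*m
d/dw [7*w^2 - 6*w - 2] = 14*w - 6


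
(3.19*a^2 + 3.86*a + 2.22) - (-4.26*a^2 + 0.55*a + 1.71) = 7.45*a^2 + 3.31*a + 0.51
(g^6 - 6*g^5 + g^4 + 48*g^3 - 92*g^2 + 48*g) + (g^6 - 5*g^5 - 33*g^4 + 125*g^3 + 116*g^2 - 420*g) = 2*g^6 - 11*g^5 - 32*g^4 + 173*g^3 + 24*g^2 - 372*g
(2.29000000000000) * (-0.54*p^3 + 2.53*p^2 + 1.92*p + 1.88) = -1.2366*p^3 + 5.7937*p^2 + 4.3968*p + 4.3052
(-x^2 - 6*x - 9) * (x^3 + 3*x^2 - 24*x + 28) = -x^5 - 9*x^4 - 3*x^3 + 89*x^2 + 48*x - 252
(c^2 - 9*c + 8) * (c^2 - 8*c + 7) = c^4 - 17*c^3 + 87*c^2 - 127*c + 56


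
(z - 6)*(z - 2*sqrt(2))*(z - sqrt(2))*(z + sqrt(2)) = z^4 - 6*z^3 - 2*sqrt(2)*z^3 - 2*z^2 + 12*sqrt(2)*z^2 + 4*sqrt(2)*z + 12*z - 24*sqrt(2)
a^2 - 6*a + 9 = (a - 3)^2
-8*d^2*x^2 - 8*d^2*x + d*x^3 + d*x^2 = x*(-8*d + x)*(d*x + d)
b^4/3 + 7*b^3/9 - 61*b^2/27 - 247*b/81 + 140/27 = (b/3 + 1)*(b - 5/3)*(b - 4/3)*(b + 7/3)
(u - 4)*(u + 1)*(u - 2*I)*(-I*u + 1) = -I*u^4 - u^3 + 3*I*u^3 + 3*u^2 + 2*I*u^2 + 4*u + 6*I*u + 8*I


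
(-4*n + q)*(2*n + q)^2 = -16*n^3 - 12*n^2*q + q^3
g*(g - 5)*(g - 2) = g^3 - 7*g^2 + 10*g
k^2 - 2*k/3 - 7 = (k - 3)*(k + 7/3)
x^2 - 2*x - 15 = (x - 5)*(x + 3)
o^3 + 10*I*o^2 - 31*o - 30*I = (o + 2*I)*(o + 3*I)*(o + 5*I)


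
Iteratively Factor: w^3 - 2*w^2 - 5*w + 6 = (w - 3)*(w^2 + w - 2) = (w - 3)*(w + 2)*(w - 1)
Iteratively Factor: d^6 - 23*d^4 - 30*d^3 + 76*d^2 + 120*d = (d - 2)*(d^5 + 2*d^4 - 19*d^3 - 68*d^2 - 60*d) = (d - 2)*(d + 3)*(d^4 - d^3 - 16*d^2 - 20*d) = (d - 5)*(d - 2)*(d + 3)*(d^3 + 4*d^2 + 4*d) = (d - 5)*(d - 2)*(d + 2)*(d + 3)*(d^2 + 2*d) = d*(d - 5)*(d - 2)*(d + 2)*(d + 3)*(d + 2)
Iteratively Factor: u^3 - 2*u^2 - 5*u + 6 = (u - 3)*(u^2 + u - 2) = (u - 3)*(u - 1)*(u + 2)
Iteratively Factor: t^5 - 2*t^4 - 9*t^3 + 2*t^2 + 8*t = (t - 4)*(t^4 + 2*t^3 - t^2 - 2*t) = (t - 4)*(t + 2)*(t^3 - t) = (t - 4)*(t - 1)*(t + 2)*(t^2 + t) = t*(t - 4)*(t - 1)*(t + 2)*(t + 1)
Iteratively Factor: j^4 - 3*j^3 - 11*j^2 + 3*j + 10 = (j - 1)*(j^3 - 2*j^2 - 13*j - 10) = (j - 1)*(j + 1)*(j^2 - 3*j - 10) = (j - 1)*(j + 1)*(j + 2)*(j - 5)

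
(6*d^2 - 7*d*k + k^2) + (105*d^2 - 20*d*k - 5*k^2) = 111*d^2 - 27*d*k - 4*k^2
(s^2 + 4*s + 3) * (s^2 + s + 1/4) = s^4 + 5*s^3 + 29*s^2/4 + 4*s + 3/4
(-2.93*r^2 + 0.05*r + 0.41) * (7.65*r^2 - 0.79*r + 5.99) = -22.4145*r^4 + 2.6972*r^3 - 14.4537*r^2 - 0.0244*r + 2.4559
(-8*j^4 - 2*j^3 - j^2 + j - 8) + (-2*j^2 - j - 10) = -8*j^4 - 2*j^3 - 3*j^2 - 18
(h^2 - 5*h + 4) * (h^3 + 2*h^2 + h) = h^5 - 3*h^4 - 5*h^3 + 3*h^2 + 4*h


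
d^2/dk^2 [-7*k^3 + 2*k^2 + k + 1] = 4 - 42*k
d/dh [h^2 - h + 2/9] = 2*h - 1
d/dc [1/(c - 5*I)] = -1/(c - 5*I)^2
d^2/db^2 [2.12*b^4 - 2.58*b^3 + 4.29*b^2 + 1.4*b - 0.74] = 25.44*b^2 - 15.48*b + 8.58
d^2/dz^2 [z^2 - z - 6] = 2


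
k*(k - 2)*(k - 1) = k^3 - 3*k^2 + 2*k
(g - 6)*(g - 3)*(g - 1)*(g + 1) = g^4 - 9*g^3 + 17*g^2 + 9*g - 18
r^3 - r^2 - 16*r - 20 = (r - 5)*(r + 2)^2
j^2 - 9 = (j - 3)*(j + 3)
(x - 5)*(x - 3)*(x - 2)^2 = x^4 - 12*x^3 + 51*x^2 - 92*x + 60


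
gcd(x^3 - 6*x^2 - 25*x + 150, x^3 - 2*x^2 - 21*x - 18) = x - 6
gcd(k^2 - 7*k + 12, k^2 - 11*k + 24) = k - 3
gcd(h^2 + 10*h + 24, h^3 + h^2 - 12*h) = h + 4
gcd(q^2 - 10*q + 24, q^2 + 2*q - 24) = q - 4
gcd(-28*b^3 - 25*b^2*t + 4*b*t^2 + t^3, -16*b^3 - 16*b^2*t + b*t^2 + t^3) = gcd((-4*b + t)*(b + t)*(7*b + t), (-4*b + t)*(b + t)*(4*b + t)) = -4*b^2 - 3*b*t + t^2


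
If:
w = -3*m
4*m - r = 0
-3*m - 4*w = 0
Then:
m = 0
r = 0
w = 0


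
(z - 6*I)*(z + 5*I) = z^2 - I*z + 30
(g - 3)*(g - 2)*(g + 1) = g^3 - 4*g^2 + g + 6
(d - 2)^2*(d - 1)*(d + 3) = d^4 - 2*d^3 - 7*d^2 + 20*d - 12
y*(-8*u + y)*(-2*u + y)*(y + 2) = 16*u^2*y^2 + 32*u^2*y - 10*u*y^3 - 20*u*y^2 + y^4 + 2*y^3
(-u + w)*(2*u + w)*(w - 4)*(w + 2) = -2*u^2*w^2 + 4*u^2*w + 16*u^2 + u*w^3 - 2*u*w^2 - 8*u*w + w^4 - 2*w^3 - 8*w^2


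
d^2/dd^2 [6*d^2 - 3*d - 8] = 12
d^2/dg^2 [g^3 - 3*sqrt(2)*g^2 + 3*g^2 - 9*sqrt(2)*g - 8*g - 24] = 6*g - 6*sqrt(2) + 6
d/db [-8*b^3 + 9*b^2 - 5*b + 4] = -24*b^2 + 18*b - 5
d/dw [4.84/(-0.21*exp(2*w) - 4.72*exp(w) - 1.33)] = (2.0328*exp(w) + 22.8448)*exp(w)/(0.21*exp(2*w) + 4.72*exp(w) + 1.33)^2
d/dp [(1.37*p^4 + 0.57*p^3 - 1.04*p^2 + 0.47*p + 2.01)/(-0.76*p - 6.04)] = (-3.1236*p^4 - 33.9656*p^3 - 9.538*p^2 + 12.5632*p - 1.3112)/(0.5776*p^2 + 9.1808*p + 36.4816)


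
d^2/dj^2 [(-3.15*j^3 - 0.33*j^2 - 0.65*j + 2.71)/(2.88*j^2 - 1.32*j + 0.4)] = (-2.8421709430404e-14*j^5 + 1.4210854715202e-14*j^4 - 17.011296*j^3 + 147.127104*j^2 - 60.345216*j + 2.407968)/(23.887872*j^6 - 32.845824*j^5 + 25.007616*j^4 - 11.423808*j^3 + 3.47328*j^2 - 0.6336*j + 0.064)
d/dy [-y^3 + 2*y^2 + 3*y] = -3*y^2 + 4*y + 3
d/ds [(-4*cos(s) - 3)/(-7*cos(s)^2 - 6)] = 2*(14*cos(s)^2 + 21*cos(s) - 12)*sin(s)/(7*sin(s)^2 - 13)^2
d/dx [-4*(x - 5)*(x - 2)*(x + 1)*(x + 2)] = -16*x^3 + 48*x^2 + 72*x - 64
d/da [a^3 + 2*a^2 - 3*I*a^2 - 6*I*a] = 3*a^2 + a*(4 - 6*I) - 6*I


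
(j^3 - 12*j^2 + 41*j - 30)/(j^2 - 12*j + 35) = (j^2 - 7*j + 6)/(j - 7)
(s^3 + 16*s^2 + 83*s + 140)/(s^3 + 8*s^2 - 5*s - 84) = (s + 5)/(s - 3)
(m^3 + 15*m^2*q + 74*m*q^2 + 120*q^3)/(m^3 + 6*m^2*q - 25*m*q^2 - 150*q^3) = (-m - 4*q)/(-m + 5*q)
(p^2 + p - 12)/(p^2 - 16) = (p - 3)/(p - 4)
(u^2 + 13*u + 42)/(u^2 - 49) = (u + 6)/(u - 7)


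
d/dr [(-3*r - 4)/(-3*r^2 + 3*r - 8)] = 3*(-3*r^2 - 8*r + 12)/(9*r^4 - 18*r^3 + 57*r^2 - 48*r + 64)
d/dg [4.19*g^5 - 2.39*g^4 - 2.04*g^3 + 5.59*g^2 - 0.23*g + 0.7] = 20.95*g^4 - 9.56*g^3 - 6.12*g^2 + 11.18*g - 0.23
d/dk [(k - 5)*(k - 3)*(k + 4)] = 3*k^2 - 8*k - 17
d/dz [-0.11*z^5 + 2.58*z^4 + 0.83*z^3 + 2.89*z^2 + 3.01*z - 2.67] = -0.55*z^4 + 10.32*z^3 + 2.49*z^2 + 5.78*z + 3.01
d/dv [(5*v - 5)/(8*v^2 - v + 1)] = 40*v*(2 - v)/(64*v^4 - 16*v^3 + 17*v^2 - 2*v + 1)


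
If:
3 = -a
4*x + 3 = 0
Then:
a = -3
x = -3/4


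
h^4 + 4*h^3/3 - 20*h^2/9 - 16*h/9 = h*(h - 4/3)*(h + 2/3)*(h + 2)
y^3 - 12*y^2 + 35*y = y*(y - 7)*(y - 5)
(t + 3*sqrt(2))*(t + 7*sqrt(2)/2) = t^2 + 13*sqrt(2)*t/2 + 21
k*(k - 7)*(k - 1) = k^3 - 8*k^2 + 7*k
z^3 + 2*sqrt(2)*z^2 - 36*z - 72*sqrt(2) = (z - 6)*(z + 6)*(z + 2*sqrt(2))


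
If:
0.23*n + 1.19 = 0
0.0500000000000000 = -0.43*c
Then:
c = -0.12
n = -5.17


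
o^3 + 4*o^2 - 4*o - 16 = (o - 2)*(o + 2)*(o + 4)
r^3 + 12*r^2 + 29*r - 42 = (r - 1)*(r + 6)*(r + 7)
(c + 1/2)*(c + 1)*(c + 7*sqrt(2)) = c^3 + 3*c^2/2 + 7*sqrt(2)*c^2 + c/2 + 21*sqrt(2)*c/2 + 7*sqrt(2)/2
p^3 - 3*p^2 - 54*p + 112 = (p - 8)*(p - 2)*(p + 7)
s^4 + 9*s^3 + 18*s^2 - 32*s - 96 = (s - 2)*(s + 3)*(s + 4)^2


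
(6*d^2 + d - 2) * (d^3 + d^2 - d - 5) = 6*d^5 + 7*d^4 - 7*d^3 - 33*d^2 - 3*d + 10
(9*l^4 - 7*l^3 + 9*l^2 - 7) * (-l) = -9*l^5 + 7*l^4 - 9*l^3 + 7*l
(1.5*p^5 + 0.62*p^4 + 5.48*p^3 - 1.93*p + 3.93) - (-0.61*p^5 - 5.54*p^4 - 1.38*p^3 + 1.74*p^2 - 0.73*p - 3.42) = 2.11*p^5 + 6.16*p^4 + 6.86*p^3 - 1.74*p^2 - 1.2*p + 7.35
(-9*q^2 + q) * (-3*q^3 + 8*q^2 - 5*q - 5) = 27*q^5 - 75*q^4 + 53*q^3 + 40*q^2 - 5*q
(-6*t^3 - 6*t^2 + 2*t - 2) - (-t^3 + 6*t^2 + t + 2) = -5*t^3 - 12*t^2 + t - 4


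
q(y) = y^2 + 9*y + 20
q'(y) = 2*y + 9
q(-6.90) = 5.51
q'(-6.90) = -4.80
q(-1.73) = 7.42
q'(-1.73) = 5.54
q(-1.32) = 9.86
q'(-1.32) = 6.36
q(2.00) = 42.00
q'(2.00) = 13.00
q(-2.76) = 2.78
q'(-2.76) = 3.48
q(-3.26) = 1.29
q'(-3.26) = 2.48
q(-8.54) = 16.07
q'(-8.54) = -8.08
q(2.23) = 45.04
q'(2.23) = 13.46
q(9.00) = 182.00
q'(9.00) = 27.00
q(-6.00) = 2.00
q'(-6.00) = -3.00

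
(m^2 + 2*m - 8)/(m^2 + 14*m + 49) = (m^2 + 2*m - 8)/(m^2 + 14*m + 49)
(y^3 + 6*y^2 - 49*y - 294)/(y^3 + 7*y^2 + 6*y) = (y^2 - 49)/(y*(y + 1))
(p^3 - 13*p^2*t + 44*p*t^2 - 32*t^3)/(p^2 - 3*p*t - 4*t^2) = (p^2 - 9*p*t + 8*t^2)/(p + t)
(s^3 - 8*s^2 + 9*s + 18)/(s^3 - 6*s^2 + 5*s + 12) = (s - 6)/(s - 4)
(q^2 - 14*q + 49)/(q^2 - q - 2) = (-q^2 + 14*q - 49)/(-q^2 + q + 2)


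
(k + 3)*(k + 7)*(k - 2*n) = k^3 - 2*k^2*n + 10*k^2 - 20*k*n + 21*k - 42*n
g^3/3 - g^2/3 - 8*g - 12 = (g/3 + 1)*(g - 6)*(g + 2)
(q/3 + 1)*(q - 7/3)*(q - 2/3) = q^3/3 - 67*q/27 + 14/9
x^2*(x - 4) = x^3 - 4*x^2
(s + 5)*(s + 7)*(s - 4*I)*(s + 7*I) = s^4 + 12*s^3 + 3*I*s^3 + 63*s^2 + 36*I*s^2 + 336*s + 105*I*s + 980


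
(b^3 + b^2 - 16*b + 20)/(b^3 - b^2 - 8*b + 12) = (b + 5)/(b + 3)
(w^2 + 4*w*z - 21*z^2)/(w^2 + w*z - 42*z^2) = (-w + 3*z)/(-w + 6*z)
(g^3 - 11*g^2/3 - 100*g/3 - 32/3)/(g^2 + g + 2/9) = 3*(g^2 - 4*g - 32)/(3*g + 2)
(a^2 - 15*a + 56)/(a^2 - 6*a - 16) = (a - 7)/(a + 2)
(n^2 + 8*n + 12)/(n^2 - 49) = (n^2 + 8*n + 12)/(n^2 - 49)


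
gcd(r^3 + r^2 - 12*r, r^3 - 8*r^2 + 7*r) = r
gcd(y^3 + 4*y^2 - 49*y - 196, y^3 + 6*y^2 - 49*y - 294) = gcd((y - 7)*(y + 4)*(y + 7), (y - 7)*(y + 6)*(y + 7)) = y^2 - 49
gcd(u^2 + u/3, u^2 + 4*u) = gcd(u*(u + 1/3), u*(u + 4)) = u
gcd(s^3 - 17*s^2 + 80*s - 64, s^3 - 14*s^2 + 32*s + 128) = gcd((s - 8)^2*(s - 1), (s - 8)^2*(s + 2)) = s^2 - 16*s + 64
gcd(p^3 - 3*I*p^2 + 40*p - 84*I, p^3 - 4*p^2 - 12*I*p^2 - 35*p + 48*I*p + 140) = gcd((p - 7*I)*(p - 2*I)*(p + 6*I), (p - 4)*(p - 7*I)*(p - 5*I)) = p - 7*I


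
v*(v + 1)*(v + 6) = v^3 + 7*v^2 + 6*v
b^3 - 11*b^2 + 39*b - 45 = (b - 5)*(b - 3)^2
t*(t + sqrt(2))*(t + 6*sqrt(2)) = t^3 + 7*sqrt(2)*t^2 + 12*t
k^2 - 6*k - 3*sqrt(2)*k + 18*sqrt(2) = (k - 6)*(k - 3*sqrt(2))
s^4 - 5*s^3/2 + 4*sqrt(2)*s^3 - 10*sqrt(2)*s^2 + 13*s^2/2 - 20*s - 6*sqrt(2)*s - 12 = (s - 3)*(s + 1/2)*(s + 2*sqrt(2))^2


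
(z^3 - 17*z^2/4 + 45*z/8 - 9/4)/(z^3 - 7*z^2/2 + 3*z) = (z - 3/4)/z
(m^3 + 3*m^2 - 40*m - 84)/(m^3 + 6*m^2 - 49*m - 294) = (m^2 - 4*m - 12)/(m^2 - m - 42)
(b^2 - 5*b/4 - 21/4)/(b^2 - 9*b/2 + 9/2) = (4*b + 7)/(2*(2*b - 3))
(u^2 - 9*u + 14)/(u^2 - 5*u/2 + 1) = 2*(u - 7)/(2*u - 1)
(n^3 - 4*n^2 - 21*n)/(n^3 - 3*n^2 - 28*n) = (n + 3)/(n + 4)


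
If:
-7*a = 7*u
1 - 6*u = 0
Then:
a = -1/6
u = 1/6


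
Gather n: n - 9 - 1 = n - 10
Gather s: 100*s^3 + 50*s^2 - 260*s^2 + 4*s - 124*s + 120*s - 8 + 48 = 100*s^3 - 210*s^2 + 40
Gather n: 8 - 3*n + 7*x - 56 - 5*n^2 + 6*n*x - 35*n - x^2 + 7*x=-5*n^2 + n*(6*x - 38) - x^2 + 14*x - 48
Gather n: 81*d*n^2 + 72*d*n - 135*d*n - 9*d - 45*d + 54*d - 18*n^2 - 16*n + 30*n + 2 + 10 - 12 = n^2*(81*d - 18) + n*(14 - 63*d)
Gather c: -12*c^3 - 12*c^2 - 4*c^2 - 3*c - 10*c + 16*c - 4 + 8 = -12*c^3 - 16*c^2 + 3*c + 4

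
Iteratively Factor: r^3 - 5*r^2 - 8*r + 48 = (r - 4)*(r^2 - r - 12) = (r - 4)*(r + 3)*(r - 4)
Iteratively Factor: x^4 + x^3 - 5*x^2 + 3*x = (x)*(x^3 + x^2 - 5*x + 3) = x*(x - 1)*(x^2 + 2*x - 3) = x*(x - 1)*(x + 3)*(x - 1)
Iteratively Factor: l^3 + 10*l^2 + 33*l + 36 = (l + 3)*(l^2 + 7*l + 12) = (l + 3)*(l + 4)*(l + 3)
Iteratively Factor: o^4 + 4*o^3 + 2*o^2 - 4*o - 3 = (o + 3)*(o^3 + o^2 - o - 1) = (o + 1)*(o + 3)*(o^2 - 1) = (o - 1)*(o + 1)*(o + 3)*(o + 1)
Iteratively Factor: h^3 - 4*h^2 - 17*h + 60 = (h - 5)*(h^2 + h - 12) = (h - 5)*(h + 4)*(h - 3)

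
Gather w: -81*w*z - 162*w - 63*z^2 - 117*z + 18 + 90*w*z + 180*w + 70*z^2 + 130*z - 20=w*(9*z + 18) + 7*z^2 + 13*z - 2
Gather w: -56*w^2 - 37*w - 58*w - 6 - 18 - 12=-56*w^2 - 95*w - 36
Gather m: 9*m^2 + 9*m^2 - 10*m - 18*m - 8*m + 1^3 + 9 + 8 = 18*m^2 - 36*m + 18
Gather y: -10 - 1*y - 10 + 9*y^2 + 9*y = 9*y^2 + 8*y - 20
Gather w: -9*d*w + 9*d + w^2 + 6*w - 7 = 9*d + w^2 + w*(6 - 9*d) - 7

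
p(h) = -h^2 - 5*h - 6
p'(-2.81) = 0.62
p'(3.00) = -11.00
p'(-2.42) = -0.16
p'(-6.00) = 7.00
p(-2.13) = 0.11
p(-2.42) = 0.24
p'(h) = -2*h - 5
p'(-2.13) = -0.74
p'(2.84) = -10.68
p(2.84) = -28.27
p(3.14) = -31.56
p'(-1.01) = -2.98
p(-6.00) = -12.00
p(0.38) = -8.04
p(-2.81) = 0.15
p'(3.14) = -11.28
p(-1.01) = -1.97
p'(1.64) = -8.28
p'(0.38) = -5.76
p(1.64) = -16.89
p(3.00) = -30.00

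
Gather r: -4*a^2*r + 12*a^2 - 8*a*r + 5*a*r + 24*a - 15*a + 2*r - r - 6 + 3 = 12*a^2 + 9*a + r*(-4*a^2 - 3*a + 1) - 3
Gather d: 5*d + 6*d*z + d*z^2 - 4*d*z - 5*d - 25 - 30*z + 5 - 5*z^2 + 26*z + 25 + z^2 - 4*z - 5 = d*(z^2 + 2*z) - 4*z^2 - 8*z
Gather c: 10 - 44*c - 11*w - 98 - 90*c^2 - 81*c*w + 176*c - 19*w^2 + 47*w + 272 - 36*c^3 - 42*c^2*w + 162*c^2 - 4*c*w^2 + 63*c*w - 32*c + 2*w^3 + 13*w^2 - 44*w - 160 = -36*c^3 + c^2*(72 - 42*w) + c*(-4*w^2 - 18*w + 100) + 2*w^3 - 6*w^2 - 8*w + 24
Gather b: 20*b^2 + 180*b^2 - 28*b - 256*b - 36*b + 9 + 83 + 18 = 200*b^2 - 320*b + 110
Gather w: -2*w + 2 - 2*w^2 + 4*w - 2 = -2*w^2 + 2*w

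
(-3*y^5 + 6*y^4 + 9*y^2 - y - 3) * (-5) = 15*y^5 - 30*y^4 - 45*y^2 + 5*y + 15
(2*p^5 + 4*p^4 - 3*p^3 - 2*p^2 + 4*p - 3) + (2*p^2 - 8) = 2*p^5 + 4*p^4 - 3*p^3 + 4*p - 11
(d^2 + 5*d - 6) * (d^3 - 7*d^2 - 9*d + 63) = d^5 - 2*d^4 - 50*d^3 + 60*d^2 + 369*d - 378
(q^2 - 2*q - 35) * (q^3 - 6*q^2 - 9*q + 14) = q^5 - 8*q^4 - 32*q^3 + 242*q^2 + 287*q - 490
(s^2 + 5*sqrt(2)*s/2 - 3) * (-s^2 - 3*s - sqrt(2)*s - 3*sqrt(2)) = -s^4 - 7*sqrt(2)*s^3/2 - 3*s^3 - 21*sqrt(2)*s^2/2 - 2*s^2 - 6*s + 3*sqrt(2)*s + 9*sqrt(2)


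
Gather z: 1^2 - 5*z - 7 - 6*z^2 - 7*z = -6*z^2 - 12*z - 6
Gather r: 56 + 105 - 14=147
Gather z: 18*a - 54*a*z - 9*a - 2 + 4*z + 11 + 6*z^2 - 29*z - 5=9*a + 6*z^2 + z*(-54*a - 25) + 4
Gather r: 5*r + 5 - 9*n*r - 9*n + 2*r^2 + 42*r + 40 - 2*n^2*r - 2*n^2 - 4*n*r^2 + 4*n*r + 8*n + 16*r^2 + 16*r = -2*n^2 - n + r^2*(18 - 4*n) + r*(-2*n^2 - 5*n + 63) + 45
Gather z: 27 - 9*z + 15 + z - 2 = 40 - 8*z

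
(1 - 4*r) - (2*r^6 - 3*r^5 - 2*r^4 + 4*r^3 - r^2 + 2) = -2*r^6 + 3*r^5 + 2*r^4 - 4*r^3 + r^2 - 4*r - 1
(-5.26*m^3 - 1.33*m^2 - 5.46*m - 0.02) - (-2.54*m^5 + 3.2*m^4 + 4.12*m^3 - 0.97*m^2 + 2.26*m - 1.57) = 2.54*m^5 - 3.2*m^4 - 9.38*m^3 - 0.36*m^2 - 7.72*m + 1.55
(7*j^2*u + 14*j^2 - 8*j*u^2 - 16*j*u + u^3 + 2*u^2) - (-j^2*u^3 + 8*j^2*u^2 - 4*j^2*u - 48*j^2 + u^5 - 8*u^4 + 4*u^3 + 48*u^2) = j^2*u^3 - 8*j^2*u^2 + 11*j^2*u + 62*j^2 - 8*j*u^2 - 16*j*u - u^5 + 8*u^4 - 3*u^3 - 46*u^2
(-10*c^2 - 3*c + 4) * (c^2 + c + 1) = -10*c^4 - 13*c^3 - 9*c^2 + c + 4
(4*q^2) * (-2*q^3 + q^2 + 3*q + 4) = -8*q^5 + 4*q^4 + 12*q^3 + 16*q^2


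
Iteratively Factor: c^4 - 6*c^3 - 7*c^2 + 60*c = (c - 5)*(c^3 - c^2 - 12*c) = (c - 5)*(c + 3)*(c^2 - 4*c) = c*(c - 5)*(c + 3)*(c - 4)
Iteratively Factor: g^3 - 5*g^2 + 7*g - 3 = (g - 1)*(g^2 - 4*g + 3) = (g - 3)*(g - 1)*(g - 1)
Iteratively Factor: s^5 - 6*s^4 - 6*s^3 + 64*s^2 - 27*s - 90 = (s - 2)*(s^4 - 4*s^3 - 14*s^2 + 36*s + 45) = (s - 3)*(s - 2)*(s^3 - s^2 - 17*s - 15) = (s - 3)*(s - 2)*(s + 3)*(s^2 - 4*s - 5) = (s - 5)*(s - 3)*(s - 2)*(s + 3)*(s + 1)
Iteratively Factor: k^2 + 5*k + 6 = (k + 3)*(k + 2)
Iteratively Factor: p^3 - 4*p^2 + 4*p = (p - 2)*(p^2 - 2*p) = p*(p - 2)*(p - 2)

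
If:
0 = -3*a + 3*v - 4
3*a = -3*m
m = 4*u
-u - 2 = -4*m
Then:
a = -8/15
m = 8/15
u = 2/15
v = 4/5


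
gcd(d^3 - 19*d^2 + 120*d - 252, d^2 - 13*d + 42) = d^2 - 13*d + 42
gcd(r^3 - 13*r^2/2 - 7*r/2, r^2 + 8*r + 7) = 1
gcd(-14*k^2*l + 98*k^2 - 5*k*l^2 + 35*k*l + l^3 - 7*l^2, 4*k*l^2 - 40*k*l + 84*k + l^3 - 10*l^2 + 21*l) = l - 7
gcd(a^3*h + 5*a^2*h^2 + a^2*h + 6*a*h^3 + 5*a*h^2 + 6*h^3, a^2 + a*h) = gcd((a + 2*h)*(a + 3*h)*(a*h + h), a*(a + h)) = 1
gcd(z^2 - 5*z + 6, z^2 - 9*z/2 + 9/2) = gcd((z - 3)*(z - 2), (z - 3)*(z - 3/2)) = z - 3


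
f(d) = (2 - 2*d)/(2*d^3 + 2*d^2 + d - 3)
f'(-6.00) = -0.01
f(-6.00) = -0.04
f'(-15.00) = 0.00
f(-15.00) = -0.00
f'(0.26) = 0.23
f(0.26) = -0.58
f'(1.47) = 0.00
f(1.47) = -0.10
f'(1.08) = -0.45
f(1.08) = -0.05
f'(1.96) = 0.04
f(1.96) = -0.09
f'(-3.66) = -0.08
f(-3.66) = -0.12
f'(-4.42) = -0.04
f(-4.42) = -0.08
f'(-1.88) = -0.51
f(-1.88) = -0.52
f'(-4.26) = -0.05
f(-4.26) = -0.08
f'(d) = (2 - 2*d)*(-6*d^2 - 4*d - 1)/(2*d^3 + 2*d^2 + d - 3)^2 - 2/(2*d^3 + 2*d^2 + d - 3)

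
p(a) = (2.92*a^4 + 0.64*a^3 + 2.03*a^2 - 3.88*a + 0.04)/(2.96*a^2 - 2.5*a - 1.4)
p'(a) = (2.5 - 5.92*a)*(2.92*a^4 + 0.64*a^3 + 2.03*a^2 - 3.88*a + 0.04)/(2.96*a^2 - 2.5*a - 1.4)^2 + (11.68*a^3 + 1.92*a^2 + 4.06*a - 3.88)/(2.96*a^2 - 2.5*a - 1.4) = (17.2864*a^5 - 20.0056*a^4 - 19.552*a^3 + 3.7218*a^2 - 5.9208*a + 5.532)/(8.7616*a^4 - 14.8*a^3 - 2.038*a^2 + 7.0*a + 1.96)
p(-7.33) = 47.25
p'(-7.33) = -13.42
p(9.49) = 100.96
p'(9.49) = 19.76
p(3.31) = 16.84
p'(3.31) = 7.31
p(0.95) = -1.01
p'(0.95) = -13.48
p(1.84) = 9.26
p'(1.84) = 1.28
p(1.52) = 10.17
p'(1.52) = -11.19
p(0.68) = 0.48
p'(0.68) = -1.56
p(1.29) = 26.18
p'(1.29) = -348.65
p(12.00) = 156.77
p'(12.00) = 24.72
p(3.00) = 14.68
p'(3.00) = 6.59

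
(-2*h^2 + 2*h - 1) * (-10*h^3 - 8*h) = 20*h^5 - 20*h^4 + 26*h^3 - 16*h^2 + 8*h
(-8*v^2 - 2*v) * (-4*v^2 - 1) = 32*v^4 + 8*v^3 + 8*v^2 + 2*v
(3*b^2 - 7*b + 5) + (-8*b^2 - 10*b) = -5*b^2 - 17*b + 5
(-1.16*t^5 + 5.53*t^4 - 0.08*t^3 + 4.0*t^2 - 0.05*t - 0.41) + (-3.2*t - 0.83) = -1.16*t^5 + 5.53*t^4 - 0.08*t^3 + 4.0*t^2 - 3.25*t - 1.24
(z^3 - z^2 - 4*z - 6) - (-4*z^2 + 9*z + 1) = z^3 + 3*z^2 - 13*z - 7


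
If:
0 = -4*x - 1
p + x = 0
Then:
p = 1/4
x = -1/4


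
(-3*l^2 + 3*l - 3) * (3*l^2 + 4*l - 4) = -9*l^4 - 3*l^3 + 15*l^2 - 24*l + 12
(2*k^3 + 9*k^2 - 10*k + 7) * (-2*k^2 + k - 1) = -4*k^5 - 16*k^4 + 27*k^3 - 33*k^2 + 17*k - 7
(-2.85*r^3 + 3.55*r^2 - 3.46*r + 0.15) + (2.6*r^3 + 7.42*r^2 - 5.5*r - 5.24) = -0.25*r^3 + 10.97*r^2 - 8.96*r - 5.09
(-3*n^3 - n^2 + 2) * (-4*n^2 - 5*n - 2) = 12*n^5 + 19*n^4 + 11*n^3 - 6*n^2 - 10*n - 4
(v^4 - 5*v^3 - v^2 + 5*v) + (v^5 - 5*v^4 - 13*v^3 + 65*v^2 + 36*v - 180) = v^5 - 4*v^4 - 18*v^3 + 64*v^2 + 41*v - 180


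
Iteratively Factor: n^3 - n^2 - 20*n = (n + 4)*(n^2 - 5*n) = (n - 5)*(n + 4)*(n)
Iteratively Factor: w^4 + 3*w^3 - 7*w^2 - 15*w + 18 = (w - 2)*(w^3 + 5*w^2 + 3*w - 9) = (w - 2)*(w - 1)*(w^2 + 6*w + 9) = (w - 2)*(w - 1)*(w + 3)*(w + 3)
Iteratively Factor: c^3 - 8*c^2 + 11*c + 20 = (c - 5)*(c^2 - 3*c - 4) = (c - 5)*(c + 1)*(c - 4)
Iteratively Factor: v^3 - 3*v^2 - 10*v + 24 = (v - 2)*(v^2 - v - 12) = (v - 2)*(v + 3)*(v - 4)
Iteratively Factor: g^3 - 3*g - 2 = (g + 1)*(g^2 - g - 2) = (g - 2)*(g + 1)*(g + 1)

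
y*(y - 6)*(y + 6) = y^3 - 36*y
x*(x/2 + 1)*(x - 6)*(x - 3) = x^4/2 - 7*x^3/2 + 18*x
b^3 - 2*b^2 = b^2*(b - 2)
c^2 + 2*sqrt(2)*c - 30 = (c - 3*sqrt(2))*(c + 5*sqrt(2))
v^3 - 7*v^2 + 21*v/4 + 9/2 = (v - 6)*(v - 3/2)*(v + 1/2)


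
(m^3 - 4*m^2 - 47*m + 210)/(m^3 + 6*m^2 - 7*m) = (m^2 - 11*m + 30)/(m*(m - 1))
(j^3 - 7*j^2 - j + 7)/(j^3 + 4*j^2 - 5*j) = (j^2 - 6*j - 7)/(j*(j + 5))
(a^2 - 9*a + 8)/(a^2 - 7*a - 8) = (a - 1)/(a + 1)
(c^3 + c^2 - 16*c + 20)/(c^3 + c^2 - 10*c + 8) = (c^2 + 3*c - 10)/(c^2 + 3*c - 4)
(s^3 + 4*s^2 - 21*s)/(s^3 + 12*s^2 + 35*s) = (s - 3)/(s + 5)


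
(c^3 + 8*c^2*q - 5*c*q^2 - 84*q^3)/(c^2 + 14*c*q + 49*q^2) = (c^2 + c*q - 12*q^2)/(c + 7*q)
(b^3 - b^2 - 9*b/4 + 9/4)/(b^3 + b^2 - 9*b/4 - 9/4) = (b - 1)/(b + 1)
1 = 1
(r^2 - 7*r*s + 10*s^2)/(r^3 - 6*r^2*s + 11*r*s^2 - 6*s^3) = (r - 5*s)/(r^2 - 4*r*s + 3*s^2)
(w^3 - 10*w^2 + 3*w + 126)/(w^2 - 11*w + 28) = (w^2 - 3*w - 18)/(w - 4)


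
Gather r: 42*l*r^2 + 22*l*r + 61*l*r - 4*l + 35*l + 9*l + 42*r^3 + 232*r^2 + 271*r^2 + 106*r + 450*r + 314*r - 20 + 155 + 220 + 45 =40*l + 42*r^3 + r^2*(42*l + 503) + r*(83*l + 870) + 400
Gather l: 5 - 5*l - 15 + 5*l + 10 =0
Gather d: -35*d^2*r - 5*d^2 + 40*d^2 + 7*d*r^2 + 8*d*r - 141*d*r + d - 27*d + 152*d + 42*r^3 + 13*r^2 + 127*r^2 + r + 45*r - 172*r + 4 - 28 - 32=d^2*(35 - 35*r) + d*(7*r^2 - 133*r + 126) + 42*r^3 + 140*r^2 - 126*r - 56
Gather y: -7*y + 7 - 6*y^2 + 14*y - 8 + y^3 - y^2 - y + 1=y^3 - 7*y^2 + 6*y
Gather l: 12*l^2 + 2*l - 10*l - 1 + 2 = 12*l^2 - 8*l + 1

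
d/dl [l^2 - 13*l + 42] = 2*l - 13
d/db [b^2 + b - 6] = 2*b + 1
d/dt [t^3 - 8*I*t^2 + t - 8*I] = 3*t^2 - 16*I*t + 1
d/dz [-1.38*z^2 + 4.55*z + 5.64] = 4.55 - 2.76*z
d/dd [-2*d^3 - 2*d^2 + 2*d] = -6*d^2 - 4*d + 2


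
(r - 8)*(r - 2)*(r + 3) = r^3 - 7*r^2 - 14*r + 48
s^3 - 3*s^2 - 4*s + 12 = (s - 3)*(s - 2)*(s + 2)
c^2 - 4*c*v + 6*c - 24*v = (c + 6)*(c - 4*v)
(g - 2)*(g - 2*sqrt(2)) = g^2 - 2*sqrt(2)*g - 2*g + 4*sqrt(2)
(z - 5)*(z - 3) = z^2 - 8*z + 15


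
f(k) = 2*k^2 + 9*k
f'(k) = 4*k + 9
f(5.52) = 110.62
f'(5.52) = 31.08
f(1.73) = 21.56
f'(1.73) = 15.92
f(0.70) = 7.28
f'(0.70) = 11.80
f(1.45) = 17.26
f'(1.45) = 14.80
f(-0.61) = -4.75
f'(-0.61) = 6.56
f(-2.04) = -10.04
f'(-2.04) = 0.84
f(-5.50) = 11.00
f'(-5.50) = -13.00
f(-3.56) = -6.69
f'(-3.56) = -5.24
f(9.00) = 243.00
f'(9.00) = 45.00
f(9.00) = 243.00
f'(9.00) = 45.00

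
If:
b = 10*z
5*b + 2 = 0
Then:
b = -2/5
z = -1/25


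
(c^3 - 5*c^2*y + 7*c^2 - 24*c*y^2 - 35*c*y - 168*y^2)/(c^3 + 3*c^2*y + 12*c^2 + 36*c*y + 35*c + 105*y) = (c - 8*y)/(c + 5)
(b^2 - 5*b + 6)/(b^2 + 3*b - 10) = (b - 3)/(b + 5)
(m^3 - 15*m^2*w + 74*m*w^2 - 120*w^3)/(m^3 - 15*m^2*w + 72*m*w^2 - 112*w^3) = (m^2 - 11*m*w + 30*w^2)/(m^2 - 11*m*w + 28*w^2)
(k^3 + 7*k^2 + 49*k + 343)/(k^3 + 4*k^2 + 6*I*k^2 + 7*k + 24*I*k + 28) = (k^2 + 7*k*(1 - I) - 49*I)/(k^2 + k*(4 - I) - 4*I)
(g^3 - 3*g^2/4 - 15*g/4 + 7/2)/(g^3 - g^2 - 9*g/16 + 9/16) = 4*(4*g^2 + g - 14)/(16*g^2 - 9)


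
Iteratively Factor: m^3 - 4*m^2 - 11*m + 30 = (m - 2)*(m^2 - 2*m - 15) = (m - 5)*(m - 2)*(m + 3)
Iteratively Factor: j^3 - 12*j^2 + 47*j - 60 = (j - 3)*(j^2 - 9*j + 20) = (j - 5)*(j - 3)*(j - 4)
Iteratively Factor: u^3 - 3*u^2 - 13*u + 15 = (u - 1)*(u^2 - 2*u - 15) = (u - 5)*(u - 1)*(u + 3)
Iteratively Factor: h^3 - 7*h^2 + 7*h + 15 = (h - 5)*(h^2 - 2*h - 3) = (h - 5)*(h + 1)*(h - 3)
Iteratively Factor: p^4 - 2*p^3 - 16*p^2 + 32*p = (p)*(p^3 - 2*p^2 - 16*p + 32) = p*(p + 4)*(p^2 - 6*p + 8) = p*(p - 4)*(p + 4)*(p - 2)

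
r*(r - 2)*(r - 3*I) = r^3 - 2*r^2 - 3*I*r^2 + 6*I*r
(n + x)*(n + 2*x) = n^2 + 3*n*x + 2*x^2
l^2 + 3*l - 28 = (l - 4)*(l + 7)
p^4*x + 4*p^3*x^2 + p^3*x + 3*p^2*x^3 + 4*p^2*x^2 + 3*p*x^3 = p*(p + x)*(p + 3*x)*(p*x + x)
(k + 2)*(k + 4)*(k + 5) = k^3 + 11*k^2 + 38*k + 40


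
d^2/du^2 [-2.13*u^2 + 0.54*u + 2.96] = -4.26000000000000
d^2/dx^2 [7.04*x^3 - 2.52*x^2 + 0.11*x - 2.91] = 42.24*x - 5.04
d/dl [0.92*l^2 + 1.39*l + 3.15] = 1.84*l + 1.39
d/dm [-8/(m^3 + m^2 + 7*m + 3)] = 8*(3*m^2 + 2*m + 7)/(m^3 + m^2 + 7*m + 3)^2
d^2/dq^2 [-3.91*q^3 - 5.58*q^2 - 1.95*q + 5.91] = -23.46*q - 11.16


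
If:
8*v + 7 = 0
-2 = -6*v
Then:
No Solution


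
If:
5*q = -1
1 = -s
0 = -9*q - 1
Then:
No Solution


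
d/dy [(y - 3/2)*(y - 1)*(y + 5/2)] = 3*y^2 - 19/4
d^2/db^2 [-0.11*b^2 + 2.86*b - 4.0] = -0.220000000000000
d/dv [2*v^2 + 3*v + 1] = 4*v + 3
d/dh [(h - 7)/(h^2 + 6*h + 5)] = (h^2 + 6*h - 2*(h - 7)*(h + 3) + 5)/(h^2 + 6*h + 5)^2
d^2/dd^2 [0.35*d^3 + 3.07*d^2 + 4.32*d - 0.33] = 2.1*d + 6.14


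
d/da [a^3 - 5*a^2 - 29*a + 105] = 3*a^2 - 10*a - 29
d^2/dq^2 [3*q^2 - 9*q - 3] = 6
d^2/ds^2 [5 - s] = 0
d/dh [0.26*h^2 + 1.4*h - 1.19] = 0.52*h + 1.4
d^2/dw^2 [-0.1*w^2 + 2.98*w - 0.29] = -0.200000000000000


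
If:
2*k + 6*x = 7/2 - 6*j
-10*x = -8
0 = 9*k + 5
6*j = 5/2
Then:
No Solution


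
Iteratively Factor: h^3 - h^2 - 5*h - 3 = (h + 1)*(h^2 - 2*h - 3) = (h + 1)^2*(h - 3)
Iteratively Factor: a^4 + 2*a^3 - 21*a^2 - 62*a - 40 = (a + 1)*(a^3 + a^2 - 22*a - 40) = (a + 1)*(a + 4)*(a^2 - 3*a - 10) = (a - 5)*(a + 1)*(a + 4)*(a + 2)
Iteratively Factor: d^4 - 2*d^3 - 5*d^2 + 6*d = (d - 1)*(d^3 - d^2 - 6*d) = (d - 1)*(d + 2)*(d^2 - 3*d) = d*(d - 1)*(d + 2)*(d - 3)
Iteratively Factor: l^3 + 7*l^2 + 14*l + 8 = (l + 4)*(l^2 + 3*l + 2) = (l + 2)*(l + 4)*(l + 1)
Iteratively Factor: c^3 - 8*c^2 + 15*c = (c - 3)*(c^2 - 5*c) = (c - 5)*(c - 3)*(c)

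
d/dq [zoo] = 0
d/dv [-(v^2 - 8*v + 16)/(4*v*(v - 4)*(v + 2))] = (v^2 - 8*v - 8)/(4*v^2*(v^2 + 4*v + 4))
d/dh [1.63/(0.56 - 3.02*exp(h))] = 4.9226*exp(h)/(3.02*exp(h) - 0.56)^2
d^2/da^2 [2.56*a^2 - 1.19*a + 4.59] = 5.12000000000000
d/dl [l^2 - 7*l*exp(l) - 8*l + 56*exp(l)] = -7*l*exp(l) + 2*l + 49*exp(l) - 8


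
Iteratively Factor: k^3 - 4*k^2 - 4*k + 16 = (k + 2)*(k^2 - 6*k + 8) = (k - 4)*(k + 2)*(k - 2)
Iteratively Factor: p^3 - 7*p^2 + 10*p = (p - 5)*(p^2 - 2*p) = (p - 5)*(p - 2)*(p)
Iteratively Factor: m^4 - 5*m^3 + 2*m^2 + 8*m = (m)*(m^3 - 5*m^2 + 2*m + 8) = m*(m + 1)*(m^2 - 6*m + 8) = m*(m - 2)*(m + 1)*(m - 4)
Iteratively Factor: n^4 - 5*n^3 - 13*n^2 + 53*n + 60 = (n - 4)*(n^3 - n^2 - 17*n - 15) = (n - 4)*(n + 3)*(n^2 - 4*n - 5) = (n - 5)*(n - 4)*(n + 3)*(n + 1)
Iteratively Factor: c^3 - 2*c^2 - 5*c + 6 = (c - 3)*(c^2 + c - 2) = (c - 3)*(c - 1)*(c + 2)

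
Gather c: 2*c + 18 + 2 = 2*c + 20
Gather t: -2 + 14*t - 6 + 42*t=56*t - 8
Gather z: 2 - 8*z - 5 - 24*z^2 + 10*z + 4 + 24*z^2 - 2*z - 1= 0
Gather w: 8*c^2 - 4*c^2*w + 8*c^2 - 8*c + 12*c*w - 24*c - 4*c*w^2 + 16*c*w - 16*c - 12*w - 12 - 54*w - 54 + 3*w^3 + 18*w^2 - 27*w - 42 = 16*c^2 - 48*c + 3*w^3 + w^2*(18 - 4*c) + w*(-4*c^2 + 28*c - 93) - 108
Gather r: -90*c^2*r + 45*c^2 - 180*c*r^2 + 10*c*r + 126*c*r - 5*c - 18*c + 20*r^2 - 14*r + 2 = 45*c^2 - 23*c + r^2*(20 - 180*c) + r*(-90*c^2 + 136*c - 14) + 2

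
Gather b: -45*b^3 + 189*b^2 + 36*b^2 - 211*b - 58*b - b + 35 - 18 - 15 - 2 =-45*b^3 + 225*b^2 - 270*b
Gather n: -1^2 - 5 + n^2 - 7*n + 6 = n^2 - 7*n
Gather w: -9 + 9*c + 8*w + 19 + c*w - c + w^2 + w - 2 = 8*c + w^2 + w*(c + 9) + 8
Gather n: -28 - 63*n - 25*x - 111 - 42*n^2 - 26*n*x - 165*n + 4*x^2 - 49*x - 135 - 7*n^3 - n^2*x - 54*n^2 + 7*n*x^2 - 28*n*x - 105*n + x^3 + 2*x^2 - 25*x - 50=-7*n^3 + n^2*(-x - 96) + n*(7*x^2 - 54*x - 333) + x^3 + 6*x^2 - 99*x - 324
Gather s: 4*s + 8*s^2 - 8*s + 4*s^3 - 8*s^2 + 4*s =4*s^3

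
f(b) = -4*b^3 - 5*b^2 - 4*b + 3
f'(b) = -12*b^2 - 10*b - 4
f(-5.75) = 621.12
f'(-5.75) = -343.25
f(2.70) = -122.98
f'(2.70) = -118.48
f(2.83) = -139.03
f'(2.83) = -128.41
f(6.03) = -1079.95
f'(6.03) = -500.63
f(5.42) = -802.44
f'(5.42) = -410.72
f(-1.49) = 11.09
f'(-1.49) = -15.74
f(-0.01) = 3.04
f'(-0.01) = -3.90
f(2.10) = -64.49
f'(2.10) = -77.92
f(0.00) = 3.00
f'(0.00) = -4.00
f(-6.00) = 711.00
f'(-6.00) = -376.00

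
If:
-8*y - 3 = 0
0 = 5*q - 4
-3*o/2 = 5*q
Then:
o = -8/3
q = 4/5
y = -3/8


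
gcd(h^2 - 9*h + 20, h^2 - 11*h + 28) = h - 4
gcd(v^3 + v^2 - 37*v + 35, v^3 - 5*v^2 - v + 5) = v^2 - 6*v + 5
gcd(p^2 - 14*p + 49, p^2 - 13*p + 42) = p - 7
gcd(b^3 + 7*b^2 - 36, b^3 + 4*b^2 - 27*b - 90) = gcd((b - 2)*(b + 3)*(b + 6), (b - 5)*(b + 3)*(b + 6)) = b^2 + 9*b + 18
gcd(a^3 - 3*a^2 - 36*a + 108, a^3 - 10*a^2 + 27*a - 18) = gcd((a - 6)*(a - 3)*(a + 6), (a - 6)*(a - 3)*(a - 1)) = a^2 - 9*a + 18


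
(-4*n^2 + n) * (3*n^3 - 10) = -12*n^5 + 3*n^4 + 40*n^2 - 10*n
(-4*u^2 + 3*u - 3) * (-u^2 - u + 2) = 4*u^4 + u^3 - 8*u^2 + 9*u - 6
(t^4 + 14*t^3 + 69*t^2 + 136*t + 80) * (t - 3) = t^5 + 11*t^4 + 27*t^3 - 71*t^2 - 328*t - 240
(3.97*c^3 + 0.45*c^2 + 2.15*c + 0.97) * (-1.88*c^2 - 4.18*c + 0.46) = -7.4636*c^5 - 17.4406*c^4 - 4.0968*c^3 - 10.6036*c^2 - 3.0656*c + 0.4462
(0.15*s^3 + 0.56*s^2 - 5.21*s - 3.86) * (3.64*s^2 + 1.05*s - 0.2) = 0.546*s^5 + 2.1959*s^4 - 18.4064*s^3 - 19.6329*s^2 - 3.011*s + 0.772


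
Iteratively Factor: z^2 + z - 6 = (z + 3)*(z - 2)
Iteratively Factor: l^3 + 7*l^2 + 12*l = (l)*(l^2 + 7*l + 12) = l*(l + 3)*(l + 4)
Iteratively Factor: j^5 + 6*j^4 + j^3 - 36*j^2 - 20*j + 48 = (j - 1)*(j^4 + 7*j^3 + 8*j^2 - 28*j - 48) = (j - 1)*(j + 4)*(j^3 + 3*j^2 - 4*j - 12) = (j - 1)*(j + 2)*(j + 4)*(j^2 + j - 6) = (j - 1)*(j + 2)*(j + 3)*(j + 4)*(j - 2)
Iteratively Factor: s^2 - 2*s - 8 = (s + 2)*(s - 4)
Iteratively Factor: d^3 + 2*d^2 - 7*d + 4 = (d + 4)*(d^2 - 2*d + 1) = (d - 1)*(d + 4)*(d - 1)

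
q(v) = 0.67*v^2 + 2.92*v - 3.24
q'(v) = 1.34*v + 2.92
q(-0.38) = -4.25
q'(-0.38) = 2.41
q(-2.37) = -6.40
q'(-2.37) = -0.26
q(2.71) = 9.59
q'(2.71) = 6.55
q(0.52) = -1.54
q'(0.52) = 3.62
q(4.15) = 20.42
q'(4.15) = 8.48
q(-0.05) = -3.38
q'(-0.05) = 2.85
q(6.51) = 44.16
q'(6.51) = 11.64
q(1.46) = 2.45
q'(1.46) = 4.88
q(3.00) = 11.55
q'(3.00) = 6.94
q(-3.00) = -5.97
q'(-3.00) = -1.10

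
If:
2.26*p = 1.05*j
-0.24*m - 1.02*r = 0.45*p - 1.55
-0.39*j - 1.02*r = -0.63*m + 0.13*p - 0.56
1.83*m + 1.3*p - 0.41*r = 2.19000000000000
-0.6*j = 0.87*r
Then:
No Solution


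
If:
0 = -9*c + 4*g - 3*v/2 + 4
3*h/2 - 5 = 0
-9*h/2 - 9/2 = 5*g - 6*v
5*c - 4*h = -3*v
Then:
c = 92/435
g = 293/290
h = 10/3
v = 356/87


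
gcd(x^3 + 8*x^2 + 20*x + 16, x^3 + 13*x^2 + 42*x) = 1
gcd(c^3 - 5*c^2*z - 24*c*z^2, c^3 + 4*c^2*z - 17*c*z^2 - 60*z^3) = c + 3*z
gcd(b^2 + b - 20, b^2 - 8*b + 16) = b - 4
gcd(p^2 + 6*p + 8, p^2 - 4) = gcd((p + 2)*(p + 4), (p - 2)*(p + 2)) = p + 2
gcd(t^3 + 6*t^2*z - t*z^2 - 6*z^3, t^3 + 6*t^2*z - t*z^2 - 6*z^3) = -t^3 - 6*t^2*z + t*z^2 + 6*z^3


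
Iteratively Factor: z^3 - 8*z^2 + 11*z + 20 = (z + 1)*(z^2 - 9*z + 20) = (z - 5)*(z + 1)*(z - 4)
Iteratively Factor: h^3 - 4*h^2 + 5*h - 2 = (h - 2)*(h^2 - 2*h + 1) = (h - 2)*(h - 1)*(h - 1)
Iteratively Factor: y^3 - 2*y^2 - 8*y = (y - 4)*(y^2 + 2*y) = (y - 4)*(y + 2)*(y)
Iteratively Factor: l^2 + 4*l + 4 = (l + 2)*(l + 2)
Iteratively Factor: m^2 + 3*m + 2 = (m + 1)*(m + 2)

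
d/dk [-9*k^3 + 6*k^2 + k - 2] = -27*k^2 + 12*k + 1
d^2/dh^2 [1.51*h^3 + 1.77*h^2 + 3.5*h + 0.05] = 9.06*h + 3.54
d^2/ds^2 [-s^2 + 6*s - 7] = -2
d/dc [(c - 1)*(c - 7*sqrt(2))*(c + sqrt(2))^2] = 4*c^3 - 15*sqrt(2)*c^2 - 3*c^2 - 52*c + 10*sqrt(2)*c - 14*sqrt(2) + 26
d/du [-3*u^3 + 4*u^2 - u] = -9*u^2 + 8*u - 1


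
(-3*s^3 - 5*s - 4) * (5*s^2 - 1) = -15*s^5 - 22*s^3 - 20*s^2 + 5*s + 4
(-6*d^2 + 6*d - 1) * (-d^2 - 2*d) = 6*d^4 + 6*d^3 - 11*d^2 + 2*d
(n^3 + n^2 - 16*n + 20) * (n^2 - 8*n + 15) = n^5 - 7*n^4 - 9*n^3 + 163*n^2 - 400*n + 300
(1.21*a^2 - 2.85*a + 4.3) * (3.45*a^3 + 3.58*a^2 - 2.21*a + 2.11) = 4.1745*a^5 - 5.5007*a^4 + 1.9579*a^3 + 24.2456*a^2 - 15.5165*a + 9.073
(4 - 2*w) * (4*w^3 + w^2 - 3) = -8*w^4 + 14*w^3 + 4*w^2 + 6*w - 12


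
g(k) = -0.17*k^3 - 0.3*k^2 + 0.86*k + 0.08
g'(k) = -0.51*k^2 - 0.6*k + 0.86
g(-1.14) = -1.04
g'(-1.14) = 0.88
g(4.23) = -14.52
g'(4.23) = -10.80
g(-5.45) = 14.00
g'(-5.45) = -11.02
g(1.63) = -0.05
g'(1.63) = -1.47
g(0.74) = 0.48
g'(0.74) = 0.14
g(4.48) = -17.37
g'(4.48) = -12.06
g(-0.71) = -0.62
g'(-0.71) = 1.03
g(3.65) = -9.04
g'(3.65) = -8.12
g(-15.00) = 493.43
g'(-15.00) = -104.89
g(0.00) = 0.08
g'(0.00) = 0.86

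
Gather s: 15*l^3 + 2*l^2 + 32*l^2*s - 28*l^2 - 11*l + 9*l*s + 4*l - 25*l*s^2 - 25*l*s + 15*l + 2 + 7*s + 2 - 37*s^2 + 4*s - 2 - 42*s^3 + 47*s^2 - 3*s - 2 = 15*l^3 - 26*l^2 + 8*l - 42*s^3 + s^2*(10 - 25*l) + s*(32*l^2 - 16*l + 8)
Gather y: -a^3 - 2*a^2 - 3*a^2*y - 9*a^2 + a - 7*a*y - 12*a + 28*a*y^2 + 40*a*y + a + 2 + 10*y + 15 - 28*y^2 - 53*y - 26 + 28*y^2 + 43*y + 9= -a^3 - 11*a^2 + 28*a*y^2 - 10*a + y*(-3*a^2 + 33*a)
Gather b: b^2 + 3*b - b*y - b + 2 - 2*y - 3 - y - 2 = b^2 + b*(2 - y) - 3*y - 3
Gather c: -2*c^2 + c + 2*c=-2*c^2 + 3*c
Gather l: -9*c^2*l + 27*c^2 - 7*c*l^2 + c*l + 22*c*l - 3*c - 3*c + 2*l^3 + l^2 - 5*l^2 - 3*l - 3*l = 27*c^2 - 6*c + 2*l^3 + l^2*(-7*c - 4) + l*(-9*c^2 + 23*c - 6)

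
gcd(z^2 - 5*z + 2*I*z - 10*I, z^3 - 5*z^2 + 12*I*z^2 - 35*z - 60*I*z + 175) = z - 5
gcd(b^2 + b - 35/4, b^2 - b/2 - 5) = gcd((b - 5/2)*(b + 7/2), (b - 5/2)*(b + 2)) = b - 5/2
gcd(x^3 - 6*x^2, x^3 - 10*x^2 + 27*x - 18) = x - 6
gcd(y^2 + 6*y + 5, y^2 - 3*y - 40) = y + 5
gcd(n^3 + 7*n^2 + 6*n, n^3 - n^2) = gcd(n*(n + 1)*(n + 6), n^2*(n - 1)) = n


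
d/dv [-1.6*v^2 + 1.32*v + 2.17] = 1.32 - 3.2*v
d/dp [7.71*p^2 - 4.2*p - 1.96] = 15.42*p - 4.2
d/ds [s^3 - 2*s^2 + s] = 3*s^2 - 4*s + 1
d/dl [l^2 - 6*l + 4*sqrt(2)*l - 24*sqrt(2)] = 2*l - 6 + 4*sqrt(2)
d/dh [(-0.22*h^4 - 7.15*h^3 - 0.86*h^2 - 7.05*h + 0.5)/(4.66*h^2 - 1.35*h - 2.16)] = (-2.0504*h^5 - 32.428*h^4 + 21.2058*h^3 + 80.346*h^2 - 0.944799999999999*h + 15.903)/(21.7156*h^4 - 12.582*h^3 - 18.3087*h^2 + 5.832*h + 4.6656)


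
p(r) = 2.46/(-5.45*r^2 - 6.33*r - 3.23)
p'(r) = 2.46*(10.9*r + 6.33)/(-5.45*r^2 - 6.33*r - 3.23)^2 = (26.814*r + 15.5718)/(5.45*r^2 + 6.33*r + 3.23)^2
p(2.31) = -0.05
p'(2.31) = 0.04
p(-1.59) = -0.35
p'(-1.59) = -0.56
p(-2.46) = -0.12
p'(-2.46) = -0.12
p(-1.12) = -0.83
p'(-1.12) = -1.63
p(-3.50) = -0.05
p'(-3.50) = -0.03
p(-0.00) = -0.76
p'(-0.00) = 1.49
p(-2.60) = -0.10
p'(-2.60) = -0.10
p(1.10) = -0.15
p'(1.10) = 0.16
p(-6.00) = -0.02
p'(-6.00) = -0.01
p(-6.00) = -0.02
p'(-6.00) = -0.01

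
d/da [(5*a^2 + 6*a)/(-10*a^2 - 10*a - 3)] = 2*(5*a^2 - 15*a - 9)/(100*a^4 + 200*a^3 + 160*a^2 + 60*a + 9)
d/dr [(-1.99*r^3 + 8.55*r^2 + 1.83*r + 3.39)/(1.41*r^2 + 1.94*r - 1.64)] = (-2.8059*r^4 - 7.7212*r^3 + 23.7975*r^2 - 37.6038*r - 9.5778)/(1.9881*r^4 + 5.4708*r^3 - 0.8612*r^2 - 6.3632*r + 2.6896)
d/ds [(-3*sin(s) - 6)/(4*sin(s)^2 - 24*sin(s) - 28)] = 3*(sin(s)^2 + 4*sin(s) - 5)*cos(s)/(4*(sin(s) - 7)^2*(sin(s) + 1)^2)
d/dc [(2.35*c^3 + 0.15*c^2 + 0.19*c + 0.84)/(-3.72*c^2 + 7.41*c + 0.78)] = (-8.742*c^4 + 34.827*c^3 + 7.3173*c^2 + 6.4836*c - 6.0762)/(13.8384*c^4 - 55.1304*c^3 + 49.1049*c^2 + 11.5596*c + 0.6084)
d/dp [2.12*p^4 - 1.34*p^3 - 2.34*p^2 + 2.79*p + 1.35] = 8.48*p^3 - 4.02*p^2 - 4.68*p + 2.79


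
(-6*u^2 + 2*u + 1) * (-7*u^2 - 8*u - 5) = 42*u^4 + 34*u^3 + 7*u^2 - 18*u - 5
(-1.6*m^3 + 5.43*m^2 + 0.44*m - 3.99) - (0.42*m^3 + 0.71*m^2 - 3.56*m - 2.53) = -2.02*m^3 + 4.72*m^2 + 4.0*m - 1.46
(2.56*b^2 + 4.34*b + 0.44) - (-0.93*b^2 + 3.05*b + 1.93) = 3.49*b^2 + 1.29*b - 1.49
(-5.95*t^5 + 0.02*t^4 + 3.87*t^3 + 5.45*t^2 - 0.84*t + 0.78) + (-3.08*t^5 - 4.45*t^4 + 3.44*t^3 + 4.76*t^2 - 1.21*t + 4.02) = -9.03*t^5 - 4.43*t^4 + 7.31*t^3 + 10.21*t^2 - 2.05*t + 4.8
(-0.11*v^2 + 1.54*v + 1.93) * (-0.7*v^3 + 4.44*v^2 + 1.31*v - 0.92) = 0.077*v^5 - 1.5664*v^4 + 5.3425*v^3 + 10.6878*v^2 + 1.1115*v - 1.7756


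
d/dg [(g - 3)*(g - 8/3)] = 2*g - 17/3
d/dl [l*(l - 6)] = 2*l - 6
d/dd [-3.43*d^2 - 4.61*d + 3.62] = -6.86*d - 4.61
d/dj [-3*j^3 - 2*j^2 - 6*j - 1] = -9*j^2 - 4*j - 6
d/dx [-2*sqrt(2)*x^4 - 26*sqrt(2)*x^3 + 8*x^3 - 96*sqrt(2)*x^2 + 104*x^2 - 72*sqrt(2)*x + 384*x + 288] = -8*sqrt(2)*x^3 - 78*sqrt(2)*x^2 + 24*x^2 - 192*sqrt(2)*x + 208*x - 72*sqrt(2) + 384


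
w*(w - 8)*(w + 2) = w^3 - 6*w^2 - 16*w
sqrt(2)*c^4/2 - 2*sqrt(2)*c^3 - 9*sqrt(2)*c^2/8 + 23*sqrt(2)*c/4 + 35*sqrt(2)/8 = (c - 7/2)*(c - 5/2)*(c + 1)*(sqrt(2)*c/2 + sqrt(2)/2)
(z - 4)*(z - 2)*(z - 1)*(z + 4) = z^4 - 3*z^3 - 14*z^2 + 48*z - 32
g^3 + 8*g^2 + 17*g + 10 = (g + 1)*(g + 2)*(g + 5)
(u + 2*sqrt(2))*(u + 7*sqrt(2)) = u^2 + 9*sqrt(2)*u + 28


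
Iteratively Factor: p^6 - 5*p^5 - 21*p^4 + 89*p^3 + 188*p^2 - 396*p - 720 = (p - 3)*(p^5 - 2*p^4 - 27*p^3 + 8*p^2 + 212*p + 240) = (p - 4)*(p - 3)*(p^4 + 2*p^3 - 19*p^2 - 68*p - 60) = (p - 5)*(p - 4)*(p - 3)*(p^3 + 7*p^2 + 16*p + 12) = (p - 5)*(p - 4)*(p - 3)*(p + 2)*(p^2 + 5*p + 6) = (p - 5)*(p - 4)*(p - 3)*(p + 2)*(p + 3)*(p + 2)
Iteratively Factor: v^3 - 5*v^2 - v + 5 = (v - 5)*(v^2 - 1) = (v - 5)*(v - 1)*(v + 1)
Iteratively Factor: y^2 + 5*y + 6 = (y + 3)*(y + 2)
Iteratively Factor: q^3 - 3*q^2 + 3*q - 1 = (q - 1)*(q^2 - 2*q + 1) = (q - 1)^2*(q - 1)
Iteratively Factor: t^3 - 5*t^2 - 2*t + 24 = (t - 4)*(t^2 - t - 6) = (t - 4)*(t - 3)*(t + 2)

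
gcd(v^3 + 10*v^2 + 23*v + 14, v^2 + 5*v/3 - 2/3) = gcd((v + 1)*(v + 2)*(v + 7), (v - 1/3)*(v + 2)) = v + 2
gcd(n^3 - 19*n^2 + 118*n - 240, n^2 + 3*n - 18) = 1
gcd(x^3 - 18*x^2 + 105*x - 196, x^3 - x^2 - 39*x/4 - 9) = x - 4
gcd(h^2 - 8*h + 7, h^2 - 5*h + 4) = h - 1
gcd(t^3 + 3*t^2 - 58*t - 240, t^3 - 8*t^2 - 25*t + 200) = t^2 - 3*t - 40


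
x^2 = x^2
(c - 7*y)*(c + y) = c^2 - 6*c*y - 7*y^2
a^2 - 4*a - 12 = (a - 6)*(a + 2)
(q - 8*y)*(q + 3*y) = q^2 - 5*q*y - 24*y^2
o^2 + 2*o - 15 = (o - 3)*(o + 5)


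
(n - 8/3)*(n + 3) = n^2 + n/3 - 8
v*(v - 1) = v^2 - v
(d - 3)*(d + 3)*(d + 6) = d^3 + 6*d^2 - 9*d - 54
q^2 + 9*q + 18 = (q + 3)*(q + 6)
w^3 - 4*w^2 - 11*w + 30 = (w - 5)*(w - 2)*(w + 3)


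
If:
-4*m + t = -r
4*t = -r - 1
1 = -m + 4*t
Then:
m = -7/19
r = -31/19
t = 3/19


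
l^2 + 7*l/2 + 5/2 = (l + 1)*(l + 5/2)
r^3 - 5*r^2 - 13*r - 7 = (r - 7)*(r + 1)^2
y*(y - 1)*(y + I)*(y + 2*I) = y^4 - y^3 + 3*I*y^3 - 2*y^2 - 3*I*y^2 + 2*y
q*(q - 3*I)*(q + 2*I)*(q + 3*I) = q^4 + 2*I*q^3 + 9*q^2 + 18*I*q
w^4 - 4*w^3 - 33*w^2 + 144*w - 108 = (w - 6)*(w - 3)*(w - 1)*(w + 6)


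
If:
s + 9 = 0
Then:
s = -9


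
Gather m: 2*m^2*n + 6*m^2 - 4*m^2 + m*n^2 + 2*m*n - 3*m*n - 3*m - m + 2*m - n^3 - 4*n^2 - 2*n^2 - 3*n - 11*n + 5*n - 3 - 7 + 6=m^2*(2*n + 2) + m*(n^2 - n - 2) - n^3 - 6*n^2 - 9*n - 4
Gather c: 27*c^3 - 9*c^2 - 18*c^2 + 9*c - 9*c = 27*c^3 - 27*c^2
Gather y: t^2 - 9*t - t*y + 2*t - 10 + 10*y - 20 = t^2 - 7*t + y*(10 - t) - 30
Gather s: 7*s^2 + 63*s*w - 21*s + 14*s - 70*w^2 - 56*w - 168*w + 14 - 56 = 7*s^2 + s*(63*w - 7) - 70*w^2 - 224*w - 42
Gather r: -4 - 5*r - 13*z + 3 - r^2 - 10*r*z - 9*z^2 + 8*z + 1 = -r^2 + r*(-10*z - 5) - 9*z^2 - 5*z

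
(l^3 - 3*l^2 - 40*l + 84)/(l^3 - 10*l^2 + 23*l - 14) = (l + 6)/(l - 1)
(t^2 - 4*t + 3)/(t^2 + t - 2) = (t - 3)/(t + 2)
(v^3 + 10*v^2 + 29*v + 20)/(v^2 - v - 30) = (v^2 + 5*v + 4)/(v - 6)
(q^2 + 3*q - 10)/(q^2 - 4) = (q + 5)/(q + 2)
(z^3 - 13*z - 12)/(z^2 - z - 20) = (-z^3 + 13*z + 12)/(-z^2 + z + 20)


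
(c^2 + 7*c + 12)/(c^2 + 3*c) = (c + 4)/c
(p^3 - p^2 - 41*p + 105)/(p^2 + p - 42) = (p^2 - 8*p + 15)/(p - 6)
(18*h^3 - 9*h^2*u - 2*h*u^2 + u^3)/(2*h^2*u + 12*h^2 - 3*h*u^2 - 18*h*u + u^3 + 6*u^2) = (-9*h^2 + u^2)/(-h*u - 6*h + u^2 + 6*u)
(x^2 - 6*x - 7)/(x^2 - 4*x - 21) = (x + 1)/(x + 3)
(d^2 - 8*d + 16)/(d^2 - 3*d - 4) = (d - 4)/(d + 1)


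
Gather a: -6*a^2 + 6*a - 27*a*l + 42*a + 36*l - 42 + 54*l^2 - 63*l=-6*a^2 + a*(48 - 27*l) + 54*l^2 - 27*l - 42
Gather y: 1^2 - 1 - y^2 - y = -y^2 - y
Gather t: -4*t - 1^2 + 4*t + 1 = 0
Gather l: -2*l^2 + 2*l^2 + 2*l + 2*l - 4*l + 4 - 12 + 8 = 0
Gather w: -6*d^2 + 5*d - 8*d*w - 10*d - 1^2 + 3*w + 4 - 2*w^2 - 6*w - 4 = -6*d^2 - 5*d - 2*w^2 + w*(-8*d - 3) - 1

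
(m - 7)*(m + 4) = m^2 - 3*m - 28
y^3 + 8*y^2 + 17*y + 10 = (y + 1)*(y + 2)*(y + 5)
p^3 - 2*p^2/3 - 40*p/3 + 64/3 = (p - 8/3)*(p - 2)*(p + 4)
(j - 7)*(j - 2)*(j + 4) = j^3 - 5*j^2 - 22*j + 56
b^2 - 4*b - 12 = (b - 6)*(b + 2)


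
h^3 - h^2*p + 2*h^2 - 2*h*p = h*(h + 2)*(h - p)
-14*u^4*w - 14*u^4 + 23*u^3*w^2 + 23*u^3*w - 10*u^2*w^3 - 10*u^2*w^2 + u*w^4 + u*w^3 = (-7*u + w)*(-2*u + w)*(-u + w)*(u*w + u)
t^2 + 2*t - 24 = (t - 4)*(t + 6)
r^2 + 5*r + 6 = (r + 2)*(r + 3)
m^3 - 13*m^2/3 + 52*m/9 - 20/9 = (m - 2)*(m - 5/3)*(m - 2/3)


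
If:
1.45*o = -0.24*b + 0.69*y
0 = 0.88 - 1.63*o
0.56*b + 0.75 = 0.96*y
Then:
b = 1.50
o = 0.54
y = 1.66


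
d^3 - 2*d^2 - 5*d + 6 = (d - 3)*(d - 1)*(d + 2)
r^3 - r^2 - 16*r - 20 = (r - 5)*(r + 2)^2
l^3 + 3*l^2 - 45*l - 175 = (l - 7)*(l + 5)^2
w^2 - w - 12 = (w - 4)*(w + 3)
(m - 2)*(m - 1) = m^2 - 3*m + 2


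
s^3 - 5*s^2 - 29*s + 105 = (s - 7)*(s - 3)*(s + 5)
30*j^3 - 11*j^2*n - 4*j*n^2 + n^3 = (-5*j + n)*(-2*j + n)*(3*j + n)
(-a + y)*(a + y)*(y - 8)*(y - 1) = -a^2*y^2 + 9*a^2*y - 8*a^2 + y^4 - 9*y^3 + 8*y^2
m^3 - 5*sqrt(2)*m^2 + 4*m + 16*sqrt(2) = (m - 4*sqrt(2))*(m - 2*sqrt(2))*(m + sqrt(2))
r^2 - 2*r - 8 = (r - 4)*(r + 2)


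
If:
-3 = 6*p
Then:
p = -1/2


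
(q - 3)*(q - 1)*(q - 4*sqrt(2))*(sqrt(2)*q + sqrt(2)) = sqrt(2)*q^4 - 8*q^3 - 3*sqrt(2)*q^3 - sqrt(2)*q^2 + 24*q^2 + 3*sqrt(2)*q + 8*q - 24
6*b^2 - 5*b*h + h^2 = (-3*b + h)*(-2*b + h)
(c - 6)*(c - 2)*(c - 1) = c^3 - 9*c^2 + 20*c - 12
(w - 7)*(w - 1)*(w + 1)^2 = w^4 - 6*w^3 - 8*w^2 + 6*w + 7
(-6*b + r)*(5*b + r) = -30*b^2 - b*r + r^2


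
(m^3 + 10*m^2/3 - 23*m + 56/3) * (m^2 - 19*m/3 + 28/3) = m^5 - 3*m^4 - 313*m^3/9 + 1759*m^2/9 - 2996*m/9 + 1568/9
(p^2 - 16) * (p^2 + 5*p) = p^4 + 5*p^3 - 16*p^2 - 80*p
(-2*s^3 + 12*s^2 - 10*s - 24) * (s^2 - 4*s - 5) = -2*s^5 + 20*s^4 - 48*s^3 - 44*s^2 + 146*s + 120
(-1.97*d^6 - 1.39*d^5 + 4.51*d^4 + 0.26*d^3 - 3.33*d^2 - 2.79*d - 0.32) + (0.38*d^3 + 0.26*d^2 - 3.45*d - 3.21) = -1.97*d^6 - 1.39*d^5 + 4.51*d^4 + 0.64*d^3 - 3.07*d^2 - 6.24*d - 3.53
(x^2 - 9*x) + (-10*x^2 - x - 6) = -9*x^2 - 10*x - 6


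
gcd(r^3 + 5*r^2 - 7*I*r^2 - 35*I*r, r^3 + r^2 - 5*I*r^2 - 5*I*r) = r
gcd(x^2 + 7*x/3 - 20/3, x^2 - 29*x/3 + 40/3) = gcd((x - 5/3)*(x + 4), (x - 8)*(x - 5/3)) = x - 5/3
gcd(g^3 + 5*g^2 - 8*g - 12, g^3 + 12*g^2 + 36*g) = g + 6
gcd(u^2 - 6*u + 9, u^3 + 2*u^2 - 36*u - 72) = 1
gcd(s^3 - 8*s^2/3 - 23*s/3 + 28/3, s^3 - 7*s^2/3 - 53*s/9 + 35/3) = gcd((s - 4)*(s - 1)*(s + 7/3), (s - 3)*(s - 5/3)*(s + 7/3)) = s + 7/3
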